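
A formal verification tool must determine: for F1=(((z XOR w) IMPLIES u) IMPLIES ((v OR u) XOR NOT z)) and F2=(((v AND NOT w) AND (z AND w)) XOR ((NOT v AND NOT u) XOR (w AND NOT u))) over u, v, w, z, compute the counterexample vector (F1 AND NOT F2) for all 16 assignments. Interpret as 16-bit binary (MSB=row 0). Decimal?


F1 = (((z XOR w) IMPLIES u) IMPLIES ((v OR u) XOR NOT z))
F2 = (((v AND NOT w) AND (z AND w)) XOR ((NOT v AND NOT u) XOR (w AND NOT u)))
Counterexample to F1=>F2 is where F1=1 and F2=0.
Evaluate each row (bits = u,v,w,z, MSB first):
  row 0 [0000]: F1=1 F2=1 -> F1&~F2 -> 0
  row 1 [0001]: F1=1 F2=1 -> F1&~F2 -> 0
  row 2 [0010]: F1=1 F2=0 -> F1&~F2 -> 1
  row 3 [0011]: F1=0 F2=0 -> F1&~F2 -> 0
  row 4 [0100]: F1=0 F2=0 -> F1&~F2 -> 0
  row 5 [0101]: F1=1 F2=0 -> F1&~F2 -> 1
  row 6 [0110]: F1=1 F2=1 -> F1&~F2 -> 0
  row 7 [0111]: F1=1 F2=1 -> F1&~F2 -> 0
  row 8 [1000]: F1=0 F2=0 -> F1&~F2 -> 0
  row 9 [1001]: F1=1 F2=0 -> F1&~F2 -> 1
  row 10 [1010]: F1=0 F2=0 -> F1&~F2 -> 0
  row 11 [1011]: F1=1 F2=0 -> F1&~F2 -> 1
  row 12 [1100]: F1=0 F2=0 -> F1&~F2 -> 0
  row 13 [1101]: F1=1 F2=0 -> F1&~F2 -> 1
  row 14 [1110]: F1=0 F2=0 -> F1&~F2 -> 0
  row 15 [1111]: F1=1 F2=0 -> F1&~F2 -> 1
Full result column, 4 rows per line (u,v fixed per line; w,z runs 00..11 left to right):
  rows 0-3 [u,v=00]: 0010  = hex 2
  rows 4-7 [u,v=01]: 0100  = hex 4
  rows 8-11 [u,v=10]: 0101  = hex 5
  rows 12-15 [u,v=11]: 0101  = hex 5
Counterexample vector (row 0 .. row 15) = 0010010001010101
Output column grouped in 4s = 0010 0100 0101 0101 = 0x2455
Convert to decimal digit by digit (value = value*16 + digit):
  2 -> 2
  2*16 + 4 = 36
  36*16 + 5 = 581
  581*16 + 5 = 9301
Decimal = 9301

9301


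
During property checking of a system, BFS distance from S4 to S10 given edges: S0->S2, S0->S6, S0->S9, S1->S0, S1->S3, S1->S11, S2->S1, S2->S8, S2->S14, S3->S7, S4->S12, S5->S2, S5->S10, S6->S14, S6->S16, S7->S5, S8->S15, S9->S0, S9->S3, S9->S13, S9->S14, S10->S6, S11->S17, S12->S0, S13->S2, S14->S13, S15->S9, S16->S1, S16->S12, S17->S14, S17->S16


BFS layer-by-layer from S4:
  dist 0: {S4}
  dist 1: {S12}
  dist 2: {S0}
  dist 3: {S2, S6, S9}
  dist 4: {S1, S3, S8, S13, S14, S16}
  dist 5: {S7, S11, S15}
  dist 6: {S5, S17}
  dist 7: {S10}
  -> S10 reached at distance 7
Shortest path length = 7

7


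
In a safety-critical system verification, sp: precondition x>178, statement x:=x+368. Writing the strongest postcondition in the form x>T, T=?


Formula: sp(P, x:=E) = exists old_x. (x = E[old_x/x]) AND P[old_x/x] (old_x is the value of x before the assignment; eliminate old_x by solving x = E[old_x/x] for old_x)
Step 1: Precondition P: x>178, i.e. old_x > 178
Step 2: Assignment gives x = old_x + 368, so old_x = x - 368
Step 3: Substitute into P: x - 368 > 178
Step 4: Simplify: x > 178+368 = 546

546


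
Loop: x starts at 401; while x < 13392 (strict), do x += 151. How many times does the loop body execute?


Step 1: x goes from 401 toward 13392 by 151; the body runs while x<13392, so iterations = ceil((bound-start)/step)
Step 2: Distance=12991
Step 3: ceil(12991/151)=87

87


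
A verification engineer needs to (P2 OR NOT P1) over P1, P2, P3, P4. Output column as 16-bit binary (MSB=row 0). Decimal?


Formula: (P2 OR NOT P1) over P1, P2, P3, P4 (16 rows)
Evaluate each row (bits = P1,P2,P3,P4, MSB first):
  row 0 [0000]: (0 OR NOT 0) -> 1
  row 1 [0001]: (0 OR NOT 0) -> 1
  row 2 [0010]: (0 OR NOT 0) -> 1
  row 3 [0011]: (0 OR NOT 0) -> 1
  row 4 [0100]: (1 OR NOT 0) -> 1
  row 5 [0101]: (1 OR NOT 0) -> 1
  row 6 [0110]: (1 OR NOT 0) -> 1
  row 7 [0111]: (1 OR NOT 0) -> 1
  row 8 [1000]: (0 OR NOT 1) -> 0
  row 9 [1001]: (0 OR NOT 1) -> 0
  row 10 [1010]: (0 OR NOT 1) -> 0
  row 11 [1011]: (0 OR NOT 1) -> 0
  row 12 [1100]: (1 OR NOT 1) -> 1
  row 13 [1101]: (1 OR NOT 1) -> 1
  row 14 [1110]: (1 OR NOT 1) -> 1
  row 15 [1111]: (1 OR NOT 1) -> 1
Full result column, 4 rows per line (P1,P2 fixed per line; P3,P4 runs 00..11 left to right):
  rows 0-3 [P1,P2=00]: 1111  = hex F
  rows 4-7 [P1,P2=01]: 1111  = hex F
  rows 8-11 [P1,P2=10]: 0000  = hex 0
  rows 12-15 [P1,P2=11]: 1111  = hex F
Output column (row 0 .. row 15) = 1111111100001111
Output column grouped in 4s = 1111 1111 0000 1111 = 0xFF0F
Convert to decimal digit by digit (value = value*16 + digit):
  F -> 15
  15*16 + 15 (F) = 255
  255*16 + 0 = 4080
  4080*16 + 15 (F) = 65295
Decimal = 65295

65295


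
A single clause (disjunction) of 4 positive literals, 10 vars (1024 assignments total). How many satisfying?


Step 1: Total=2^10=1024
Step 2: Unsat when all 4 false: 2^6=64
Step 3: Sat=1024-64=960

960


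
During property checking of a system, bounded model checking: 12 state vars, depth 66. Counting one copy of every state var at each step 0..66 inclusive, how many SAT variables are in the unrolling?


BMC unrolls to depth k, creating one copy of each state var for steps 0..k.
Step count = 66 + 1 = 67 (steps 0 through 66)
Vars per step = 12
Total = 12 * 67 = 804

804


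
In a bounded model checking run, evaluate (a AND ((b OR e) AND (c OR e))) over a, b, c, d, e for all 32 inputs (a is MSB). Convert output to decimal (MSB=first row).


Formula: (a AND ((b OR e) AND (c OR e))) over a, b, c, d, e (32 rows)
Evaluate each row (bits = a,b,c,d,e, MSB first):
  row 0 [00000]: (0 AND ((0 OR 0) AND (0 OR 0))) -> 0
  row 1 [00001]: (0 AND ((0 OR 1) AND (0 OR 1))) -> 0
  row 2 [00010]: (0 AND ((0 OR 0) AND (0 OR 0))) -> 0
  row 3 [00011]: (0 AND ((0 OR 1) AND (0 OR 1))) -> 0
  row 4 [00100]: (0 AND ((0 OR 0) AND (1 OR 0))) -> 0
  row 5 [00101]: (0 AND ((0 OR 1) AND (1 OR 1))) -> 0
  row 6 [00110]: (0 AND ((0 OR 0) AND (1 OR 0))) -> 0
  row 7 [00111]: (0 AND ((0 OR 1) AND (1 OR 1))) -> 0
  row 8 [01000]: (0 AND ((1 OR 0) AND (0 OR 0))) -> 0
  row 9 [01001]: (0 AND ((1 OR 1) AND (0 OR 1))) -> 0
  row 10 [01010]: (0 AND ((1 OR 0) AND (0 OR 0))) -> 0
  row 11 [01011]: (0 AND ((1 OR 1) AND (0 OR 1))) -> 0
  row 12 [01100]: (0 AND ((1 OR 0) AND (1 OR 0))) -> 0
  row 13 [01101]: (0 AND ((1 OR 1) AND (1 OR 1))) -> 0
  row 14 [01110]: (0 AND ((1 OR 0) AND (1 OR 0))) -> 0
  row 15 [01111]: (0 AND ((1 OR 1) AND (1 OR 1))) -> 0
  row 16 [10000]: (1 AND ((0 OR 0) AND (0 OR 0))) -> 0
  row 17 [10001]: (1 AND ((0 OR 1) AND (0 OR 1))) -> 1
  row 18 [10010]: (1 AND ((0 OR 0) AND (0 OR 0))) -> 0
  row 19 [10011]: (1 AND ((0 OR 1) AND (0 OR 1))) -> 1
  row 20 [10100]: (1 AND ((0 OR 0) AND (1 OR 0))) -> 0
  row 21 [10101]: (1 AND ((0 OR 1) AND (1 OR 1))) -> 1
  row 22 [10110]: (1 AND ((0 OR 0) AND (1 OR 0))) -> 0
  row 23 [10111]: (1 AND ((0 OR 1) AND (1 OR 1))) -> 1
  row 24 [11000]: (1 AND ((1 OR 0) AND (0 OR 0))) -> 0
  row 25 [11001]: (1 AND ((1 OR 1) AND (0 OR 1))) -> 1
  row 26 [11010]: (1 AND ((1 OR 0) AND (0 OR 0))) -> 0
  row 27 [11011]: (1 AND ((1 OR 1) AND (0 OR 1))) -> 1
  row 28 [11100]: (1 AND ((1 OR 0) AND (1 OR 0))) -> 1
  row 29 [11101]: (1 AND ((1 OR 1) AND (1 OR 1))) -> 1
  row 30 [11110]: (1 AND ((1 OR 0) AND (1 OR 0))) -> 1
  row 31 [11111]: (1 AND ((1 OR 1) AND (1 OR 1))) -> 1
Full result column, 4 rows per line (a,b,c fixed per line; d,e runs 00..11 left to right):
  rows 0-3 [a,b,c=000]: 0000  = hex 0
  rows 4-7 [a,b,c=001]: 0000  = hex 0
  rows 8-11 [a,b,c=010]: 0000  = hex 0
  rows 12-15 [a,b,c=011]: 0000  = hex 0
  rows 16-19 [a,b,c=100]: 0101  = hex 5
  rows 20-23 [a,b,c=101]: 0101  = hex 5
  rows 24-27 [a,b,c=110]: 0101  = hex 5
  rows 28-31 [a,b,c=111]: 1111  = hex F
Output column (row 0 .. row 31) = 00000000000000000101010101011111
Output column grouped in 4s = 0000 0000 0000 0000 0101 0101 0101 1111 = 0x0000555F
Convert to decimal digit by digit (value = value*16 + digit):
  0 -> 0
  0*16 + 0 = 0
  0*16 + 0 = 0
  0*16 + 0 = 0
  0*16 + 5 = 5
  5*16 + 5 = 85
  85*16 + 5 = 1365
  1365*16 + 15 (F) = 21855
Decimal = 21855

21855


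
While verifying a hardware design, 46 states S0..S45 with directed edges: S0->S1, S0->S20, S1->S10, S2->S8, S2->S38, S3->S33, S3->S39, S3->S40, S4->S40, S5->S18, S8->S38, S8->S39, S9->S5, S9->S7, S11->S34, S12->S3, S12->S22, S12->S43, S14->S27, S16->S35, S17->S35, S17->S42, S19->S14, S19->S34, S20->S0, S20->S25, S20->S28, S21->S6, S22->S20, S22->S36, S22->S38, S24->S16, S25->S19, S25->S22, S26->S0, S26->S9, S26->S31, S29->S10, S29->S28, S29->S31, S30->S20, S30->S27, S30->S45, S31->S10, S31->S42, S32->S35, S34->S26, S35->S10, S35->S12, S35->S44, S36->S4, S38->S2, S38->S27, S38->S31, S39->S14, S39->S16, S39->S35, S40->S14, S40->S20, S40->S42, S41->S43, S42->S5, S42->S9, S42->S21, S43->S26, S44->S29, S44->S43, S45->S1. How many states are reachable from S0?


BFS from S0:
  layer 0: {S0}
  layer 1: {S1, S20}
  layer 2: {S10, S25, S28}
  layer 3: {S19, S22}
  layer 4: {S14, S34, S36, S38}
  layer 5: {S2, S4, S26, S27, S31}
  layer 6: {S8, S9, S40, S42}
  layer 7: {S5, S7, S21, S39}
  layer 8: {S6, S16, S18, S35}
  layer 9: {S12, S44}
  layer 10: {S3, S29, S43}
  layer 11: {S33}
Reachable set: {S0, S1, S2, S3, S4, S5, S6, S7, S8, S9, S10, S12, S14, S16, S18, S19, S20, S21, S22, S25, S26, S27, S28, S29, S31, S33, S34, S35, S36, S38, S39, S40, S42, S43, S44}
Count = 35

35


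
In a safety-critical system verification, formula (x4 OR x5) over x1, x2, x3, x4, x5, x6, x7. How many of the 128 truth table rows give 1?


Formula: (x4 OR x5) over 7 vars (128 rows)
Evaluate each row (x1, x2, x3, x4, x5, x6, x7 as bits, MSB first):
  row 0 [0000000]: (0 OR 0) -> 0
  row 1 [0000001]: (0 OR 0) -> 0
  row 2 [0000010]: (0 OR 0) -> 0
  row 3 [0000011]: (0 OR 0) -> 0
  row 4 [0000100]: (0 OR 1) -> 1
  (every remaining row is evaluated the same way; all 128 results are listed next)
Full result column, 8 rows per line (x1,x2,x3,x4 fixed per line; x5,x6,x7 runs 000..111 left to right):
  rows 0-7 [x1,x2,x3,x4=0000]: 00001111  (ones: 4)
  rows 8-15 [x1,x2,x3,x4=0001]: 11111111  (ones: 8)
  rows 16-23 [x1,x2,x3,x4=0010]: 00001111  (ones: 4)
  rows 24-31 [x1,x2,x3,x4=0011]: 11111111  (ones: 8)
  rows 32-39 [x1,x2,x3,x4=0100]: 00001111  (ones: 4)
  rows 40-47 [x1,x2,x3,x4=0101]: 11111111  (ones: 8)
  rows 48-55 [x1,x2,x3,x4=0110]: 00001111  (ones: 4)
  rows 56-63 [x1,x2,x3,x4=0111]: 11111111  (ones: 8)
  rows 64-71 [x1,x2,x3,x4=1000]: 00001111  (ones: 4)
  rows 72-79 [x1,x2,x3,x4=1001]: 11111111  (ones: 8)
  rows 80-87 [x1,x2,x3,x4=1010]: 00001111  (ones: 4)
  rows 88-95 [x1,x2,x3,x4=1011]: 11111111  (ones: 8)
  rows 96-103 [x1,x2,x3,x4=1100]: 00001111  (ones: 4)
  rows 104-111 [x1,x2,x3,x4=1101]: 11111111  (ones: 8)
  rows 112-119 [x1,x2,x3,x4=1110]: 00001111  (ones: 4)
  rows 120-127 [x1,x2,x3,x4=1111]: 11111111  (ones: 8)
Count of 1-rows = 4+8+4+8+4+8+4+8+4+8+4+8+4+8+4+8 = 96

96


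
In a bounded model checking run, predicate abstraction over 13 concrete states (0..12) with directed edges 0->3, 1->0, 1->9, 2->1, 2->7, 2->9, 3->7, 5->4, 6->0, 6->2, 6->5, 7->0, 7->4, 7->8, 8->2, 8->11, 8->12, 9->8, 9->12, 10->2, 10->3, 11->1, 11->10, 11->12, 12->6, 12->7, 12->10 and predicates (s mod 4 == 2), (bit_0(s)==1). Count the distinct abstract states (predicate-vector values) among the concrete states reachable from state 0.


BFS from 0:
Concrete reachable: {0, 1, 2, 3, 4, 5, 6, 7, 8, 9, 10, 11, 12}
Abstract via predicates (s mod 4 == 2), (bit_0(s)==1):
  (0,0) <- {0, 4, 8, 12}
  (0,1) <- {1, 3, 5, 7, 9, 11}
  (1,0) <- {2, 6, 10}
Distinct abstract states = 3

3


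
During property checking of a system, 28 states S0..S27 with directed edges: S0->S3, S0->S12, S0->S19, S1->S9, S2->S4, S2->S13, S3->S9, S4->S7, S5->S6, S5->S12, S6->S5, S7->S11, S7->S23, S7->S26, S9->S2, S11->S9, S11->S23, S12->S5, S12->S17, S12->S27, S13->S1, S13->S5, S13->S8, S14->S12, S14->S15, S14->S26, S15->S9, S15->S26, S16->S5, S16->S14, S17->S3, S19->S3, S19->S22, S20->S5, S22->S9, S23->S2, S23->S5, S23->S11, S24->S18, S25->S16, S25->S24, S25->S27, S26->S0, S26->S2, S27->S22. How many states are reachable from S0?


BFS from S0:
  layer 0: {S0}
  layer 1: {S3, S12, S19}
  layer 2: {S5, S9, S17, S22, S27}
  layer 3: {S2, S6}
  layer 4: {S4, S13}
  layer 5: {S1, S7, S8}
  layer 6: {S11, S23, S26}
Reachable set: {S0, S1, S2, S3, S4, S5, S6, S7, S8, S9, S11, S12, S13, S17, S19, S22, S23, S26, S27}
Count = 19

19


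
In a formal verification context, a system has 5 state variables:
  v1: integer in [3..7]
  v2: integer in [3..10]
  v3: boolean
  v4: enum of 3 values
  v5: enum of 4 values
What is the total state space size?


State space = product of domain sizes of all variables.
Domain sizes:
  v1 (integer in [3..7]): 5
  v2 (integer in [3..10]): 8
  v3 (boolean): 2
  v4 (enum of 3 values): 3
  v5 (enum of 4 values): 4
Product = 5 * 8 * 2 * 3 * 4 = 960

960


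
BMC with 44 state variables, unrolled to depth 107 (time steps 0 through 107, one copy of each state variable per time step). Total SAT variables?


BMC unrolls to depth k, creating one copy of each state var for steps 0..k.
Step count = 107 + 1 = 108 (steps 0 through 107)
Vars per step = 44
Total = 44 * 108 = 4752

4752


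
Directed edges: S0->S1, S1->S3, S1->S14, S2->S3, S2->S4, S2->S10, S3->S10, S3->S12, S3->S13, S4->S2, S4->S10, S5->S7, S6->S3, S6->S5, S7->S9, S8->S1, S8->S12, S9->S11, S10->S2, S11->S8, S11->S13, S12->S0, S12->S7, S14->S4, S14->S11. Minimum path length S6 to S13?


BFS layer-by-layer from S6:
  dist 0: {S6}
  dist 1: {S3, S5}
  dist 2: {S7, S10, S12, S13}
  -> S13 reached at distance 2
Shortest path length = 2

2


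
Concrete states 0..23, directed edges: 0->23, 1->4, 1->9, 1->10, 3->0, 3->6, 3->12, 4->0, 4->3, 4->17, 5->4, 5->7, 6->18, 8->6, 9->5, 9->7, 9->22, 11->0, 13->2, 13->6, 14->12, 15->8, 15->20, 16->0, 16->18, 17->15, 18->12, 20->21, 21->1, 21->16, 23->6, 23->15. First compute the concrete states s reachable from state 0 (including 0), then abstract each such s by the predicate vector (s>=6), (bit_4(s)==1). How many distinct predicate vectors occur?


BFS from 0:
Concrete reachable: {0, 1, 3, 4, 5, 6, 7, 8, 9, 10, 12, 15, 16, 17, 18, 20, 21, 22, 23}
Abstract via predicates (s>=6), (bit_4(s)==1):
  (0,0) <- {0, 1, 3, 4, 5}
  (1,0) <- {6, 7, 8, 9, 10, 12, 15}
  (1,1) <- {16, 17, 18, 20, 21, 22, 23}
Distinct abstract states = 3

3


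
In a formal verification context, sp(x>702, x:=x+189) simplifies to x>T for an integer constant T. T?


Formula: sp(P, x:=E) = exists old_x. (x = E[old_x/x]) AND P[old_x/x] (old_x is the value of x before the assignment; eliminate old_x by solving x = E[old_x/x] for old_x)
Step 1: Precondition P: x>702, i.e. old_x > 702
Step 2: Assignment gives x = old_x + 189, so old_x = x - 189
Step 3: Substitute into P: x - 189 > 702
Step 4: Simplify: x > 702+189 = 891

891


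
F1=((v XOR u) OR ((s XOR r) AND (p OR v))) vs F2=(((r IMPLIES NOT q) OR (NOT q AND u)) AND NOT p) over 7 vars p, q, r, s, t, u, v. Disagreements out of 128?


F1 = ((v XOR u) OR ((s XOR r) AND (p OR v)))
F2 = (((r IMPLIES NOT q) OR (NOT q AND u)) AND NOT p)
Evaluate both on each of 128 rows (bits = p,q,r,s,t,u,v):
  row 0 [0000000]: F1=0 F2=1 (differ) -> 1
  row 1 [0000001]: F1=1 F2=1 -> 0
  row 2 [0000010]: F1=1 F2=1 -> 0
  row 3 [0000011]: F1=0 F2=1 (differ) -> 1
  row 4 [0000100]: F1=0 F2=1 (differ) -> 1
  (every remaining row is evaluated the same way; all 128 results are listed next)
Full result column, 8 rows per line (p,q,r,s fixed per line; t,u,v runs 000..111 left to right):
  rows 0-7 [p,q,r,s=0000]: 10011001  (ones: 4)
  rows 8-15 [p,q,r,s=0001]: 10001000  (ones: 2)
  rows 16-23 [p,q,r,s=0010]: 10001000  (ones: 2)
  rows 24-31 [p,q,r,s=0011]: 10011001  (ones: 4)
  rows 32-39 [p,q,r,s=0100]: 10011001  (ones: 4)
  rows 40-47 [p,q,r,s=0101]: 10001000  (ones: 2)
  rows 48-55 [p,q,r,s=0110]: 01110111  (ones: 6)
  rows 56-63 [p,q,r,s=0111]: 01100110  (ones: 4)
  rows 64-71 [p,q,r,s=1000]: 01100110  (ones: 4)
  rows 72-79 [p,q,r,s=1001]: 11111111  (ones: 8)
  rows 80-87 [p,q,r,s=1010]: 11111111  (ones: 8)
  rows 88-95 [p,q,r,s=1011]: 01100110  (ones: 4)
  rows 96-103 [p,q,r,s=1100]: 01100110  (ones: 4)
  rows 104-111 [p,q,r,s=1101]: 11111111  (ones: 8)
  rows 112-119 [p,q,r,s=1110]: 11111111  (ones: 8)
  rows 120-127 [p,q,r,s=1111]: 01100110  (ones: 4)
Disagreements = 4+2+2+4+4+2+6+4+4+8+8+4+4+8+8+4 = 76

76


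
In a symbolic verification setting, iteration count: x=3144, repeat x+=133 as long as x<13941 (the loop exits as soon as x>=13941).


Step 1: x goes from 3144 toward 13941 by 133; the body runs while x<13941, so iterations = ceil((bound-start)/step)
Step 2: Distance=10797
Step 3: ceil(10797/133)=82

82


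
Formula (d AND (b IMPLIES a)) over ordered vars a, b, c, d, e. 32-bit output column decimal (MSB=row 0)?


Formula: (d AND (b IMPLIES a)) over a, b, c, d, e (32 rows)
Evaluate each row (bits = a,b,c,d,e, MSB first):
  row 0 [00000]: (0 AND (0 IMPLIES 0)) -> 0
  row 1 [00001]: (0 AND (0 IMPLIES 0)) -> 0
  row 2 [00010]: (1 AND (0 IMPLIES 0)) -> 1
  row 3 [00011]: (1 AND (0 IMPLIES 0)) -> 1
  row 4 [00100]: (0 AND (0 IMPLIES 0)) -> 0
  row 5 [00101]: (0 AND (0 IMPLIES 0)) -> 0
  row 6 [00110]: (1 AND (0 IMPLIES 0)) -> 1
  row 7 [00111]: (1 AND (0 IMPLIES 0)) -> 1
  row 8 [01000]: (0 AND (1 IMPLIES 0)) -> 0
  row 9 [01001]: (0 AND (1 IMPLIES 0)) -> 0
  row 10 [01010]: (1 AND (1 IMPLIES 0)) -> 0
  row 11 [01011]: (1 AND (1 IMPLIES 0)) -> 0
  row 12 [01100]: (0 AND (1 IMPLIES 0)) -> 0
  row 13 [01101]: (0 AND (1 IMPLIES 0)) -> 0
  row 14 [01110]: (1 AND (1 IMPLIES 0)) -> 0
  row 15 [01111]: (1 AND (1 IMPLIES 0)) -> 0
  row 16 [10000]: (0 AND (0 IMPLIES 1)) -> 0
  row 17 [10001]: (0 AND (0 IMPLIES 1)) -> 0
  row 18 [10010]: (1 AND (0 IMPLIES 1)) -> 1
  row 19 [10011]: (1 AND (0 IMPLIES 1)) -> 1
  row 20 [10100]: (0 AND (0 IMPLIES 1)) -> 0
  row 21 [10101]: (0 AND (0 IMPLIES 1)) -> 0
  row 22 [10110]: (1 AND (0 IMPLIES 1)) -> 1
  row 23 [10111]: (1 AND (0 IMPLIES 1)) -> 1
  row 24 [11000]: (0 AND (1 IMPLIES 1)) -> 0
  row 25 [11001]: (0 AND (1 IMPLIES 1)) -> 0
  row 26 [11010]: (1 AND (1 IMPLIES 1)) -> 1
  row 27 [11011]: (1 AND (1 IMPLIES 1)) -> 1
  row 28 [11100]: (0 AND (1 IMPLIES 1)) -> 0
  row 29 [11101]: (0 AND (1 IMPLIES 1)) -> 0
  row 30 [11110]: (1 AND (1 IMPLIES 1)) -> 1
  row 31 [11111]: (1 AND (1 IMPLIES 1)) -> 1
Full result column, 4 rows per line (a,b,c fixed per line; d,e runs 00..11 left to right):
  rows 0-3 [a,b,c=000]: 0011  = hex 3
  rows 4-7 [a,b,c=001]: 0011  = hex 3
  rows 8-11 [a,b,c=010]: 0000  = hex 0
  rows 12-15 [a,b,c=011]: 0000  = hex 0
  rows 16-19 [a,b,c=100]: 0011  = hex 3
  rows 20-23 [a,b,c=101]: 0011  = hex 3
  rows 24-27 [a,b,c=110]: 0011  = hex 3
  rows 28-31 [a,b,c=111]: 0011  = hex 3
Output column (row 0 .. row 31) = 00110011000000000011001100110011
Output column grouped in 4s = 0011 0011 0000 0000 0011 0011 0011 0011 = 0x33003333
Convert to decimal digit by digit (value = value*16 + digit):
  3 -> 3
  3*16 + 3 = 51
  51*16 + 0 = 816
  816*16 + 0 = 13056
  13056*16 + 3 = 208899
  208899*16 + 3 = 3342387
  3342387*16 + 3 = 53478195
  53478195*16 + 3 = 855651123
Decimal = 855651123

855651123


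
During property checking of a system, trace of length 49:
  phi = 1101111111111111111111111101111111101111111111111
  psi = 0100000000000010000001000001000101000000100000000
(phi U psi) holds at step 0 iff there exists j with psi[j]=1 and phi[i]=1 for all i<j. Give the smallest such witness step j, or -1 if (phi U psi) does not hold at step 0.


(phi U psi) at 0: need smallest j with psi[j]=1 and phi[i]=1 for all i in [0,j).
Scan from step 0:
  step 0: phi=1, psi=0 -> continue
  step 1: psi=1 and phi held for [0,1) -> witness found
Witness step = 1

1


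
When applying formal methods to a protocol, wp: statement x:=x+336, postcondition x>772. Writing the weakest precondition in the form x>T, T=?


Formula: wp(x:=E, P) = P[E/x] (substitute E for x in postcondition)
Step 1: Postcondition: x>772
Step 2: Substitute x+336 for x: x+336>772
Step 3: Solve for x: x > 772-336 = 436

436


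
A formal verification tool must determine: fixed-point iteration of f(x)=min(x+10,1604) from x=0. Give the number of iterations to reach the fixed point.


Step 1: x=0, cap=1604, increment=10
Step 2: x grows by 10 each step until capped at 1604; fixed point is x=1604
Step 3: iterations = ceil(1604/10) = 161

161


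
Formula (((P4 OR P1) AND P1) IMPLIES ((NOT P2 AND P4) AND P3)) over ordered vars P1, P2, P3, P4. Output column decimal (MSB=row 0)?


Formula: (((P4 OR P1) AND P1) IMPLIES ((NOT P2 AND P4) AND P3)) over P1, P2, P3, P4 (16 rows)
Evaluate each row (bits = P1,P2,P3,P4, MSB first):
  row 0 [0000]: (((0 OR 0) AND 0) IMPLIES ((NOT 0 AND 0) AND 0)) -> 1
  row 1 [0001]: (((1 OR 0) AND 0) IMPLIES ((NOT 0 AND 1) AND 0)) -> 1
  row 2 [0010]: (((0 OR 0) AND 0) IMPLIES ((NOT 0 AND 0) AND 1)) -> 1
  row 3 [0011]: (((1 OR 0) AND 0) IMPLIES ((NOT 0 AND 1) AND 1)) -> 1
  row 4 [0100]: (((0 OR 0) AND 0) IMPLIES ((NOT 1 AND 0) AND 0)) -> 1
  row 5 [0101]: (((1 OR 0) AND 0) IMPLIES ((NOT 1 AND 1) AND 0)) -> 1
  row 6 [0110]: (((0 OR 0) AND 0) IMPLIES ((NOT 1 AND 0) AND 1)) -> 1
  row 7 [0111]: (((1 OR 0) AND 0) IMPLIES ((NOT 1 AND 1) AND 1)) -> 1
  row 8 [1000]: (((0 OR 1) AND 1) IMPLIES ((NOT 0 AND 0) AND 0)) -> 0
  row 9 [1001]: (((1 OR 1) AND 1) IMPLIES ((NOT 0 AND 1) AND 0)) -> 0
  row 10 [1010]: (((0 OR 1) AND 1) IMPLIES ((NOT 0 AND 0) AND 1)) -> 0
  row 11 [1011]: (((1 OR 1) AND 1) IMPLIES ((NOT 0 AND 1) AND 1)) -> 1
  row 12 [1100]: (((0 OR 1) AND 1) IMPLIES ((NOT 1 AND 0) AND 0)) -> 0
  row 13 [1101]: (((1 OR 1) AND 1) IMPLIES ((NOT 1 AND 1) AND 0)) -> 0
  row 14 [1110]: (((0 OR 1) AND 1) IMPLIES ((NOT 1 AND 0) AND 1)) -> 0
  row 15 [1111]: (((1 OR 1) AND 1) IMPLIES ((NOT 1 AND 1) AND 1)) -> 0
Full result column, 4 rows per line (P1,P2 fixed per line; P3,P4 runs 00..11 left to right):
  rows 0-3 [P1,P2=00]: 1111  = hex F
  rows 4-7 [P1,P2=01]: 1111  = hex F
  rows 8-11 [P1,P2=10]: 0001  = hex 1
  rows 12-15 [P1,P2=11]: 0000  = hex 0
Output column (row 0 .. row 15) = 1111111100010000
Output column grouped in 4s = 1111 1111 0001 0000 = 0xFF10
Convert to decimal digit by digit (value = value*16 + digit):
  F -> 15
  15*16 + 15 (F) = 255
  255*16 + 1 = 4081
  4081*16 + 0 = 65296
Decimal = 65296

65296


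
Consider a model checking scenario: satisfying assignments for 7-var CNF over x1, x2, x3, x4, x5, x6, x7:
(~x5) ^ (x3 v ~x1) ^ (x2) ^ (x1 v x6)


CNF with 4 clauses over 7 vars (128 assignments).
An assignment satisfies CNF iff every clause has >=1 true literal.
Check each row (bits = x1,x2,x3,x4,x5,x6,x7; clause T/F shown):
  row 0 [0000000]: clauses=TTFF -> 0
  row 1 [0000001]: clauses=TTFF -> 0
  row 2 [0000010]: clauses=TTFT -> 0
  row 3 [0000011]: clauses=TTFT -> 0
  row 4 [0000100]: clauses=FTFF -> 0
  (every remaining row is evaluated the same way; all 128 results are listed next)
Full result column, 8 rows per line (x1,x2,x3,x4 fixed per line; x5,x6,x7 runs 000..111 left to right):
  rows 0-7 [x1,x2,x3,x4=0000]: 00000000  (ones: 0)
  rows 8-15 [x1,x2,x3,x4=0001]: 00000000  (ones: 0)
  rows 16-23 [x1,x2,x3,x4=0010]: 00000000  (ones: 0)
  rows 24-31 [x1,x2,x3,x4=0011]: 00000000  (ones: 0)
  rows 32-39 [x1,x2,x3,x4=0100]: 00110000  (ones: 2)
  rows 40-47 [x1,x2,x3,x4=0101]: 00110000  (ones: 2)
  rows 48-55 [x1,x2,x3,x4=0110]: 00110000  (ones: 2)
  rows 56-63 [x1,x2,x3,x4=0111]: 00110000  (ones: 2)
  rows 64-71 [x1,x2,x3,x4=1000]: 00000000  (ones: 0)
  rows 72-79 [x1,x2,x3,x4=1001]: 00000000  (ones: 0)
  rows 80-87 [x1,x2,x3,x4=1010]: 00000000  (ones: 0)
  rows 88-95 [x1,x2,x3,x4=1011]: 00000000  (ones: 0)
  rows 96-103 [x1,x2,x3,x4=1100]: 00000000  (ones: 0)
  rows 104-111 [x1,x2,x3,x4=1101]: 00000000  (ones: 0)
  rows 112-119 [x1,x2,x3,x4=1110]: 11110000  (ones: 4)
  rows 120-127 [x1,x2,x3,x4=1111]: 11110000  (ones: 4)
Satisfying assignments = 0+0+0+0+2+2+2+2+0+0+0+0+0+0+4+4 = 16

16


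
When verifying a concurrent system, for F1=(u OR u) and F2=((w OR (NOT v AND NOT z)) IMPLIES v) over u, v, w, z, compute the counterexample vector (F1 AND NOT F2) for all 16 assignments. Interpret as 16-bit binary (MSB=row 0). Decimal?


F1 = (u OR u)
F2 = ((w OR (NOT v AND NOT z)) IMPLIES v)
Counterexample to F1=>F2 is where F1=1 and F2=0.
Evaluate each row (bits = u,v,w,z, MSB first):
  row 0 [0000]: F1=0 F2=0 -> F1&~F2 -> 0
  row 1 [0001]: F1=0 F2=1 -> F1&~F2 -> 0
  row 2 [0010]: F1=0 F2=0 -> F1&~F2 -> 0
  row 3 [0011]: F1=0 F2=0 -> F1&~F2 -> 0
  row 4 [0100]: F1=0 F2=1 -> F1&~F2 -> 0
  row 5 [0101]: F1=0 F2=1 -> F1&~F2 -> 0
  row 6 [0110]: F1=0 F2=1 -> F1&~F2 -> 0
  row 7 [0111]: F1=0 F2=1 -> F1&~F2 -> 0
  row 8 [1000]: F1=1 F2=0 -> F1&~F2 -> 1
  row 9 [1001]: F1=1 F2=1 -> F1&~F2 -> 0
  row 10 [1010]: F1=1 F2=0 -> F1&~F2 -> 1
  row 11 [1011]: F1=1 F2=0 -> F1&~F2 -> 1
  row 12 [1100]: F1=1 F2=1 -> F1&~F2 -> 0
  row 13 [1101]: F1=1 F2=1 -> F1&~F2 -> 0
  row 14 [1110]: F1=1 F2=1 -> F1&~F2 -> 0
  row 15 [1111]: F1=1 F2=1 -> F1&~F2 -> 0
Full result column, 4 rows per line (u,v fixed per line; w,z runs 00..11 left to right):
  rows 0-3 [u,v=00]: 0000  = hex 0
  rows 4-7 [u,v=01]: 0000  = hex 0
  rows 8-11 [u,v=10]: 1011  = hex B
  rows 12-15 [u,v=11]: 0000  = hex 0
Counterexample vector (row 0 .. row 15) = 0000000010110000
Output column grouped in 4s = 0000 0000 1011 0000 = 0x00B0
Convert to decimal digit by digit (value = value*16 + digit):
  0 -> 0
  0*16 + 0 = 0
  0*16 + 11 (B) = 11
  11*16 + 0 = 176
Decimal = 176

176


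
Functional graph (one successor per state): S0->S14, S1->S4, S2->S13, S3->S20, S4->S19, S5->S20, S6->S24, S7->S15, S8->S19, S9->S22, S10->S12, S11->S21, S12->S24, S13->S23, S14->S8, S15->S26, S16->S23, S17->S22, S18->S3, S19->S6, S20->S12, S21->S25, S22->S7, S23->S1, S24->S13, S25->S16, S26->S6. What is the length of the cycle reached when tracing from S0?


Trace from S0 until a state repeats:
  S0 -> S14 -> S8 -> S19 -> S6 -> S24 -> S13 -> S23 -> S1 -> S4 -> S19
S19 first seen at step 3, revisited at step 10.
Cycle length = 10 - 3 = 7

7


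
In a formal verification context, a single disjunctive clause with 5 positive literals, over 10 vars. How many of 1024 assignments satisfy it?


Step 1: Total=2^10=1024
Step 2: Unsat when all 5 false: 2^5=32
Step 3: Sat=1024-32=992

992


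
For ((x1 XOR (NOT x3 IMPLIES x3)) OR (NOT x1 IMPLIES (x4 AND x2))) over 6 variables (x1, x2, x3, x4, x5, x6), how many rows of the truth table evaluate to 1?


Formula: ((x1 XOR (NOT x3 IMPLIES x3)) OR (NOT x1 IMPLIES (x4 AND x2))) over 6 vars (64 rows)
Evaluate each row (x1, x2, x3, x4, x5, x6 as bits, MSB first):
  row 0 [000000]: ((0 XOR (NOT 0 IMPLIES 0)) OR (NOT 0 IMPLIES (0 AND 0))) -> 0
  row 1 [000001]: ((0 XOR (NOT 0 IMPLIES 0)) OR (NOT 0 IMPLIES (0 AND 0))) -> 0
  row 2 [000010]: ((0 XOR (NOT 0 IMPLIES 0)) OR (NOT 0 IMPLIES (0 AND 0))) -> 0
  row 3 [000011]: ((0 XOR (NOT 0 IMPLIES 0)) OR (NOT 0 IMPLIES (0 AND 0))) -> 0
  row 4 [000100]: ((0 XOR (NOT 0 IMPLIES 0)) OR (NOT 0 IMPLIES (1 AND 0))) -> 0
  (every remaining row is evaluated the same way; all 64 results are listed next)
Full result column, 8 rows per line (x1,x2,x3 fixed per line; x4,x5,x6 runs 000..111 left to right):
  rows 0-7 [x1,x2,x3=000]: 00000000  (ones: 0)
  rows 8-15 [x1,x2,x3=001]: 11111111  (ones: 8)
  rows 16-23 [x1,x2,x3=010]: 00001111  (ones: 4)
  rows 24-31 [x1,x2,x3=011]: 11111111  (ones: 8)
  rows 32-39 [x1,x2,x3=100]: 11111111  (ones: 8)
  rows 40-47 [x1,x2,x3=101]: 11111111  (ones: 8)
  rows 48-55 [x1,x2,x3=110]: 11111111  (ones: 8)
  rows 56-63 [x1,x2,x3=111]: 11111111  (ones: 8)
Count of 1-rows = 0+8+4+8+8+8+8+8 = 52

52


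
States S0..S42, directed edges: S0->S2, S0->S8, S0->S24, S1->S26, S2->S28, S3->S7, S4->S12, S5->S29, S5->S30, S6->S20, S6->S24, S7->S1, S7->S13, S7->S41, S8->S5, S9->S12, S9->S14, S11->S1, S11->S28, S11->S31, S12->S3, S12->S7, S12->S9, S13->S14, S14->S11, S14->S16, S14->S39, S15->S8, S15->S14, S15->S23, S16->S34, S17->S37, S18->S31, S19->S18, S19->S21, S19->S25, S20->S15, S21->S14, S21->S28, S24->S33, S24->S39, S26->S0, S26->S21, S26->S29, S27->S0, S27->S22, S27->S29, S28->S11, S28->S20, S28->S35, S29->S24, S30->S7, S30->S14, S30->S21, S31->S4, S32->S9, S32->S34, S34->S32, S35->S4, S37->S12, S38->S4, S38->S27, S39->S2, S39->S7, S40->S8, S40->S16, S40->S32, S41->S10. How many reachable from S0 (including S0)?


BFS from S0:
  layer 0: {S0}
  layer 1: {S2, S8, S24}
  layer 2: {S5, S28, S33, S39}
  layer 3: {S7, S11, S20, S29, S30, S35}
  layer 4: {S1, S4, S13, S14, S15, S21, S31, S41}
  layer 5: {S10, S12, S16, S23, S26}
  layer 6: {S3, S9, S34}
  layer 7: {S32}
Reachable set: {S0, S1, S2, S3, S4, S5, S7, S8, S9, S10, S11, S12, S13, S14, S15, S16, S20, S21, S23, S24, S26, S28, S29, S30, S31, S32, S33, S34, S35, S39, S41}
Count = 31

31


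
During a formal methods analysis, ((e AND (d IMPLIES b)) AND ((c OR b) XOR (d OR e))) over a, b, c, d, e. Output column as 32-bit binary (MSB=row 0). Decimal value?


Formula: ((e AND (d IMPLIES b)) AND ((c OR b) XOR (d OR e))) over a, b, c, d, e (32 rows)
Evaluate each row (bits = a,b,c,d,e, MSB first):
  row 0 [00000]: ((0 AND (0 IMPLIES 0)) AND ((0 OR 0) XOR (0 OR 0))) -> 0
  row 1 [00001]: ((1 AND (0 IMPLIES 0)) AND ((0 OR 0) XOR (0 OR 1))) -> 1
  row 2 [00010]: ((0 AND (1 IMPLIES 0)) AND ((0 OR 0) XOR (1 OR 0))) -> 0
  row 3 [00011]: ((1 AND (1 IMPLIES 0)) AND ((0 OR 0) XOR (1 OR 1))) -> 0
  row 4 [00100]: ((0 AND (0 IMPLIES 0)) AND ((1 OR 0) XOR (0 OR 0))) -> 0
  row 5 [00101]: ((1 AND (0 IMPLIES 0)) AND ((1 OR 0) XOR (0 OR 1))) -> 0
  row 6 [00110]: ((0 AND (1 IMPLIES 0)) AND ((1 OR 0) XOR (1 OR 0))) -> 0
  row 7 [00111]: ((1 AND (1 IMPLIES 0)) AND ((1 OR 0) XOR (1 OR 1))) -> 0
  row 8 [01000]: ((0 AND (0 IMPLIES 1)) AND ((0 OR 1) XOR (0 OR 0))) -> 0
  row 9 [01001]: ((1 AND (0 IMPLIES 1)) AND ((0 OR 1) XOR (0 OR 1))) -> 0
  row 10 [01010]: ((0 AND (1 IMPLIES 1)) AND ((0 OR 1) XOR (1 OR 0))) -> 0
  row 11 [01011]: ((1 AND (1 IMPLIES 1)) AND ((0 OR 1) XOR (1 OR 1))) -> 0
  row 12 [01100]: ((0 AND (0 IMPLIES 1)) AND ((1 OR 1) XOR (0 OR 0))) -> 0
  row 13 [01101]: ((1 AND (0 IMPLIES 1)) AND ((1 OR 1) XOR (0 OR 1))) -> 0
  row 14 [01110]: ((0 AND (1 IMPLIES 1)) AND ((1 OR 1) XOR (1 OR 0))) -> 0
  row 15 [01111]: ((1 AND (1 IMPLIES 1)) AND ((1 OR 1) XOR (1 OR 1))) -> 0
  row 16 [10000]: ((0 AND (0 IMPLIES 0)) AND ((0 OR 0) XOR (0 OR 0))) -> 0
  row 17 [10001]: ((1 AND (0 IMPLIES 0)) AND ((0 OR 0) XOR (0 OR 1))) -> 1
  row 18 [10010]: ((0 AND (1 IMPLIES 0)) AND ((0 OR 0) XOR (1 OR 0))) -> 0
  row 19 [10011]: ((1 AND (1 IMPLIES 0)) AND ((0 OR 0) XOR (1 OR 1))) -> 0
  row 20 [10100]: ((0 AND (0 IMPLIES 0)) AND ((1 OR 0) XOR (0 OR 0))) -> 0
  row 21 [10101]: ((1 AND (0 IMPLIES 0)) AND ((1 OR 0) XOR (0 OR 1))) -> 0
  row 22 [10110]: ((0 AND (1 IMPLIES 0)) AND ((1 OR 0) XOR (1 OR 0))) -> 0
  row 23 [10111]: ((1 AND (1 IMPLIES 0)) AND ((1 OR 0) XOR (1 OR 1))) -> 0
  row 24 [11000]: ((0 AND (0 IMPLIES 1)) AND ((0 OR 1) XOR (0 OR 0))) -> 0
  row 25 [11001]: ((1 AND (0 IMPLIES 1)) AND ((0 OR 1) XOR (0 OR 1))) -> 0
  row 26 [11010]: ((0 AND (1 IMPLIES 1)) AND ((0 OR 1) XOR (1 OR 0))) -> 0
  row 27 [11011]: ((1 AND (1 IMPLIES 1)) AND ((0 OR 1) XOR (1 OR 1))) -> 0
  row 28 [11100]: ((0 AND (0 IMPLIES 1)) AND ((1 OR 1) XOR (0 OR 0))) -> 0
  row 29 [11101]: ((1 AND (0 IMPLIES 1)) AND ((1 OR 1) XOR (0 OR 1))) -> 0
  row 30 [11110]: ((0 AND (1 IMPLIES 1)) AND ((1 OR 1) XOR (1 OR 0))) -> 0
  row 31 [11111]: ((1 AND (1 IMPLIES 1)) AND ((1 OR 1) XOR (1 OR 1))) -> 0
Full result column, 4 rows per line (a,b,c fixed per line; d,e runs 00..11 left to right):
  rows 0-3 [a,b,c=000]: 0100  = hex 4
  rows 4-7 [a,b,c=001]: 0000  = hex 0
  rows 8-11 [a,b,c=010]: 0000  = hex 0
  rows 12-15 [a,b,c=011]: 0000  = hex 0
  rows 16-19 [a,b,c=100]: 0100  = hex 4
  rows 20-23 [a,b,c=101]: 0000  = hex 0
  rows 24-27 [a,b,c=110]: 0000  = hex 0
  rows 28-31 [a,b,c=111]: 0000  = hex 0
Output column (row 0 .. row 31) = 01000000000000000100000000000000
Output column grouped in 4s = 0100 0000 0000 0000 0100 0000 0000 0000 = 0x40004000
Convert to decimal digit by digit (value = value*16 + digit):
  4 -> 4
  4*16 + 0 = 64
  64*16 + 0 = 1024
  1024*16 + 0 = 16384
  16384*16 + 4 = 262148
  262148*16 + 0 = 4194368
  4194368*16 + 0 = 67109888
  67109888*16 + 0 = 1073758208
Decimal = 1073758208

1073758208


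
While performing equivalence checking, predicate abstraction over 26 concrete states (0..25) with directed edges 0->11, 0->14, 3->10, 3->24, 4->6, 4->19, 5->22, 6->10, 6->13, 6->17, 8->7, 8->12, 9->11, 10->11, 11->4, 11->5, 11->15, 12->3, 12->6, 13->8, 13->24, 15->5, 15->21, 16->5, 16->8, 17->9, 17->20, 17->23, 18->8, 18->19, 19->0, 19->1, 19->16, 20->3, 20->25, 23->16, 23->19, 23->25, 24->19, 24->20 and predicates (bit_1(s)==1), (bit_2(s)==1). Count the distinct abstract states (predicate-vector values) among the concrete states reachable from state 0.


BFS from 0:
Concrete reachable: {0, 1, 3, 4, 5, 6, 7, 8, 9, 10, 11, 12, 13, 14, 15, 16, 17, 19, 20, 21, 22, 23, 24, 25}
Abstract via predicates (bit_1(s)==1), (bit_2(s)==1):
  (0,0) <- {0, 1, 8, 9, 16, 17, 24, 25}
  (0,1) <- {4, 5, 12, 13, 20, 21}
  (1,0) <- {3, 10, 11, 19}
  (1,1) <- {6, 7, 14, 15, 22, 23}
Distinct abstract states = 4

4


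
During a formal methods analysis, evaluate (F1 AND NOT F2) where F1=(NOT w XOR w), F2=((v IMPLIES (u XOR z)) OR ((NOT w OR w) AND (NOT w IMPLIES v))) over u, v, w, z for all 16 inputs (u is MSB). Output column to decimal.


F1 = (NOT w XOR w)
F2 = ((v IMPLIES (u XOR z)) OR ((NOT w OR w) AND (NOT w IMPLIES v)))
Counterexample to F1=>F2 is where F1=1 and F2=0.
Evaluate each row (bits = u,v,w,z, MSB first):
  row 0 [0000]: F1=1 F2=1 -> F1&~F2 -> 0
  row 1 [0001]: F1=1 F2=1 -> F1&~F2 -> 0
  row 2 [0010]: F1=1 F2=1 -> F1&~F2 -> 0
  row 3 [0011]: F1=1 F2=1 -> F1&~F2 -> 0
  row 4 [0100]: F1=1 F2=1 -> F1&~F2 -> 0
  row 5 [0101]: F1=1 F2=1 -> F1&~F2 -> 0
  row 6 [0110]: F1=1 F2=1 -> F1&~F2 -> 0
  row 7 [0111]: F1=1 F2=1 -> F1&~F2 -> 0
  row 8 [1000]: F1=1 F2=1 -> F1&~F2 -> 0
  row 9 [1001]: F1=1 F2=1 -> F1&~F2 -> 0
  row 10 [1010]: F1=1 F2=1 -> F1&~F2 -> 0
  row 11 [1011]: F1=1 F2=1 -> F1&~F2 -> 0
  row 12 [1100]: F1=1 F2=1 -> F1&~F2 -> 0
  row 13 [1101]: F1=1 F2=1 -> F1&~F2 -> 0
  row 14 [1110]: F1=1 F2=1 -> F1&~F2 -> 0
  row 15 [1111]: F1=1 F2=1 -> F1&~F2 -> 0
Full result column, 4 rows per line (u,v fixed per line; w,z runs 00..11 left to right):
  rows 0-3 [u,v=00]: 0000  = hex 0
  rows 4-7 [u,v=01]: 0000  = hex 0
  rows 8-11 [u,v=10]: 0000  = hex 0
  rows 12-15 [u,v=11]: 0000  = hex 0
Counterexample vector (row 0 .. row 15) = 0000000000000000
Output column grouped in 4s = 0000 0000 0000 0000 = 0x0000
Convert to decimal digit by digit (value = value*16 + digit):
  0 -> 0
  0*16 + 0 = 0
  0*16 + 0 = 0
  0*16 + 0 = 0
Decimal = 0

0


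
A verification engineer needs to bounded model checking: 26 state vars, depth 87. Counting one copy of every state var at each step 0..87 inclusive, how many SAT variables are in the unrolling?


BMC unrolls to depth k, creating one copy of each state var for steps 0..k.
Step count = 87 + 1 = 88 (steps 0 through 87)
Vars per step = 26
Total = 26 * 88 = 2288

2288


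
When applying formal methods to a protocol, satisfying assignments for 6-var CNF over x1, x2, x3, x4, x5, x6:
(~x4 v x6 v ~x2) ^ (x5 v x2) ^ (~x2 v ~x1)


CNF with 3 clauses over 6 vars (64 assignments).
An assignment satisfies CNF iff every clause has >=1 true literal.
Check each row (bits = x1,x2,x3,x4,x5,x6; clause T/F shown):
  row 0 [000000]: clauses=TFT -> 0
  row 1 [000001]: clauses=TFT -> 0
  row 2 [000010]: clauses=TTT -> 1
  row 3 [000011]: clauses=TTT -> 1
  row 4 [000100]: clauses=TFT -> 0
  (every remaining row is evaluated the same way; all 64 results are listed next)
Full result column, 8 rows per line (x1,x2,x3 fixed per line; x4,x5,x6 runs 000..111 left to right):
  rows 0-7 [x1,x2,x3=000]: 00110011  (ones: 4)
  rows 8-15 [x1,x2,x3=001]: 00110011  (ones: 4)
  rows 16-23 [x1,x2,x3=010]: 11110101  (ones: 6)
  rows 24-31 [x1,x2,x3=011]: 11110101  (ones: 6)
  rows 32-39 [x1,x2,x3=100]: 00110011  (ones: 4)
  rows 40-47 [x1,x2,x3=101]: 00110011  (ones: 4)
  rows 48-55 [x1,x2,x3=110]: 00000000  (ones: 0)
  rows 56-63 [x1,x2,x3=111]: 00000000  (ones: 0)
Satisfying assignments = 4+4+6+6+4+4+0+0 = 28

28


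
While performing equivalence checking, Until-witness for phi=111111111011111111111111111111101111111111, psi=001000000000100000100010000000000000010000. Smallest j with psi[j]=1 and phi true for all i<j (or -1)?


(phi U psi) at 0: need smallest j with psi[j]=1 and phi[i]=1 for all i in [0,j).
Scan from step 0:
  step 0: phi=1, psi=0 -> continue
  step 1: phi=1, psi=0 -> continue
  step 2: psi=1 and phi held for [0,2) -> witness found
Witness step = 2

2


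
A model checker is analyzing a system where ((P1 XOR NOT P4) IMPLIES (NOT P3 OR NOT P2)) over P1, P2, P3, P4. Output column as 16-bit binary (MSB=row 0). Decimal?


Formula: ((P1 XOR NOT P4) IMPLIES (NOT P3 OR NOT P2)) over P1, P2, P3, P4 (16 rows)
Evaluate each row (bits = P1,P2,P3,P4, MSB first):
  row 0 [0000]: ((0 XOR NOT 0) IMPLIES (NOT 0 OR NOT 0)) -> 1
  row 1 [0001]: ((0 XOR NOT 1) IMPLIES (NOT 0 OR NOT 0)) -> 1
  row 2 [0010]: ((0 XOR NOT 0) IMPLIES (NOT 1 OR NOT 0)) -> 1
  row 3 [0011]: ((0 XOR NOT 1) IMPLIES (NOT 1 OR NOT 0)) -> 1
  row 4 [0100]: ((0 XOR NOT 0) IMPLIES (NOT 0 OR NOT 1)) -> 1
  row 5 [0101]: ((0 XOR NOT 1) IMPLIES (NOT 0 OR NOT 1)) -> 1
  row 6 [0110]: ((0 XOR NOT 0) IMPLIES (NOT 1 OR NOT 1)) -> 0
  row 7 [0111]: ((0 XOR NOT 1) IMPLIES (NOT 1 OR NOT 1)) -> 1
  row 8 [1000]: ((1 XOR NOT 0) IMPLIES (NOT 0 OR NOT 0)) -> 1
  row 9 [1001]: ((1 XOR NOT 1) IMPLIES (NOT 0 OR NOT 0)) -> 1
  row 10 [1010]: ((1 XOR NOT 0) IMPLIES (NOT 1 OR NOT 0)) -> 1
  row 11 [1011]: ((1 XOR NOT 1) IMPLIES (NOT 1 OR NOT 0)) -> 1
  row 12 [1100]: ((1 XOR NOT 0) IMPLIES (NOT 0 OR NOT 1)) -> 1
  row 13 [1101]: ((1 XOR NOT 1) IMPLIES (NOT 0 OR NOT 1)) -> 1
  row 14 [1110]: ((1 XOR NOT 0) IMPLIES (NOT 1 OR NOT 1)) -> 1
  row 15 [1111]: ((1 XOR NOT 1) IMPLIES (NOT 1 OR NOT 1)) -> 0
Full result column, 4 rows per line (P1,P2 fixed per line; P3,P4 runs 00..11 left to right):
  rows 0-3 [P1,P2=00]: 1111  = hex F
  rows 4-7 [P1,P2=01]: 1101  = hex D
  rows 8-11 [P1,P2=10]: 1111  = hex F
  rows 12-15 [P1,P2=11]: 1110  = hex E
Output column (row 0 .. row 15) = 1111110111111110
Output column grouped in 4s = 1111 1101 1111 1110 = 0xFDFE
Convert to decimal digit by digit (value = value*16 + digit):
  F -> 15
  15*16 + 13 (D) = 253
  253*16 + 15 (F) = 4063
  4063*16 + 14 (E) = 65022
Decimal = 65022

65022


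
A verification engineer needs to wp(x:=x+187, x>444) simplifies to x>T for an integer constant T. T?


Formula: wp(x:=E, P) = P[E/x] (substitute E for x in postcondition)
Step 1: Postcondition: x>444
Step 2: Substitute x+187 for x: x+187>444
Step 3: Solve for x: x > 444-187 = 257

257


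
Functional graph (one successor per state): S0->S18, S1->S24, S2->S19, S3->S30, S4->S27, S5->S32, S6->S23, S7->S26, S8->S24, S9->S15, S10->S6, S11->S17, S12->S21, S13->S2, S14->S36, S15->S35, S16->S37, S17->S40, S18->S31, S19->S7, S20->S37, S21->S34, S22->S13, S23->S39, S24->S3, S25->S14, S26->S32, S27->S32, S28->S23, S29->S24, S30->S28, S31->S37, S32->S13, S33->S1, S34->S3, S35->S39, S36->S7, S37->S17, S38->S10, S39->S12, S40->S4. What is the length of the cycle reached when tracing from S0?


Trace from S0 until a state repeats:
  S0 -> S18 -> S31 -> S37 -> S17 -> S40 -> S4 -> S27 -> S32 -> S13 -> S2 -> S19 -> S7 -> S26 -> S32
S32 first seen at step 8, revisited at step 14.
Cycle length = 14 - 8 = 6

6


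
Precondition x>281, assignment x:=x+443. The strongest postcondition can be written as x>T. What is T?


Formula: sp(P, x:=E) = exists old_x. (x = E[old_x/x]) AND P[old_x/x] (old_x is the value of x before the assignment; eliminate old_x by solving x = E[old_x/x] for old_x)
Step 1: Precondition P: x>281, i.e. old_x > 281
Step 2: Assignment gives x = old_x + 443, so old_x = x - 443
Step 3: Substitute into P: x - 443 > 281
Step 4: Simplify: x > 281+443 = 724

724


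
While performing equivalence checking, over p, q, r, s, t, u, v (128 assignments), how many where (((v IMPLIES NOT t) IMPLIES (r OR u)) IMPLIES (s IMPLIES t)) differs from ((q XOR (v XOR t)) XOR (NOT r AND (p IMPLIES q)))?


F1 = (((v IMPLIES NOT t) IMPLIES (r OR u)) IMPLIES (s IMPLIES t))
F2 = ((q XOR (v XOR t)) XOR (NOT r AND (p IMPLIES q)))
Evaluate both on each of 128 rows (bits = p,q,r,s,t,u,v):
  row 0 [0000000]: F1=1 F2=1 -> 0
  row 1 [0000001]: F1=1 F2=0 (differ) -> 1
  row 2 [0000010]: F1=1 F2=1 -> 0
  row 3 [0000011]: F1=1 F2=0 (differ) -> 1
  row 4 [0000100]: F1=1 F2=0 (differ) -> 1
  (every remaining row is evaluated the same way; all 128 results are listed next)
Full result column, 8 rows per line (p,q,r,s fixed per line; t,u,v runs 000..111 left to right):
  rows 0-7 [p,q,r,s=0000]: 01011010  (ones: 4)
  rows 8-15 [p,q,r,s=0001]: 01101010  (ones: 4)
  rows 16-23 [p,q,r,s=0010]: 10100101  (ones: 4)
  rows 24-31 [p,q,r,s=0011]: 01010101  (ones: 4)
  rows 32-39 [p,q,r,s=0100]: 10100101  (ones: 4)
  rows 40-47 [p,q,r,s=0101]: 10010101  (ones: 4)
  rows 48-55 [p,q,r,s=0110]: 01011010  (ones: 4)
  rows 56-63 [p,q,r,s=0111]: 10101010  (ones: 4)
  rows 64-71 [p,q,r,s=1000]: 10100101  (ones: 4)
  rows 72-79 [p,q,r,s=1001]: 10010101  (ones: 4)
  rows 80-87 [p,q,r,s=1010]: 10100101  (ones: 4)
  rows 88-95 [p,q,r,s=1011]: 01010101  (ones: 4)
  rows 96-103 [p,q,r,s=1100]: 10100101  (ones: 4)
  rows 104-111 [p,q,r,s=1101]: 10010101  (ones: 4)
  rows 112-119 [p,q,r,s=1110]: 01011010  (ones: 4)
  rows 120-127 [p,q,r,s=1111]: 10101010  (ones: 4)
Disagreements = 4+4+4+4+4+4+4+4+4+4+4+4+4+4+4+4 = 64

64
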